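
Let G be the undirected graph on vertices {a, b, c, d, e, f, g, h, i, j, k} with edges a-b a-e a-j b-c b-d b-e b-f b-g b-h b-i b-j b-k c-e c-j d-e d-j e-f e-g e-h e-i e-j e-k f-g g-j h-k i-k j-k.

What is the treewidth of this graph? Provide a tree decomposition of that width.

Treewidth 3.
One optimal decomposition is:
Bags: B1 = {b, e, g, j}  B2 = {b, e, j, k}  B3 = {b, e, i, k}  B4 = {b, e, h, k}  B5 = {b, c, e, j}  B6 = {a, b, e, j}  B7 = {b, d, e, j}  B8 = {b, e, f, g}
Tree: B1–B2, B2–B3, B2–B4, B1–B5, B2–B6, B5–B7, B1–B8

Each bag holds 4 vertices, so the decomposition has width 3, which upper-bounds the treewidth. On the other hand G contains the 4-clique {b, d, e, j}. A clique must lie in a single bag of any decomposition, so no decomposition can have width below 3. Therefore the treewidth is 3.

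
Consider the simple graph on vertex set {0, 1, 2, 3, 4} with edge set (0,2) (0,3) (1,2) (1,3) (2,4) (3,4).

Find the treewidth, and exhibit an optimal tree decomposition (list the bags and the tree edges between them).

Treewidth 2.
Bags: B1 = {1, 2, 3}  B2 = {2, 3, 4}  B3 = {0, 2, 3}
Tree: B1–B2, B2–B3

The largest bag has 3 vertices, giving width 2; this decomposition certifies tw(G) ≤ 2. The edges 1–3–4–2–1 form a cycle, so G is not a tree and its treewidth is at least 2. Hence tw(G) = 2 exactly.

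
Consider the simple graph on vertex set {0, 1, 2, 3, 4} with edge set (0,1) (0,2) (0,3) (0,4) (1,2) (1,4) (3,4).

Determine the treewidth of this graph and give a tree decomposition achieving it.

Each bag holds 3 vertices, so the decomposition has width 2, which upper-bounds the treewidth. Conversely, {0, 1, 2} is a clique of size 3, and the vertices of any clique must share a bag in every tree decomposition; so some bag has ≥ 3 vertices and tw(G) ≥ 2. Therefore the treewidth is 2.

Treewidth 2.
Bags: B1 = {0, 3, 4}  B2 = {0, 1, 4}  B3 = {0, 1, 2}
Tree: B1–B2, B2–B3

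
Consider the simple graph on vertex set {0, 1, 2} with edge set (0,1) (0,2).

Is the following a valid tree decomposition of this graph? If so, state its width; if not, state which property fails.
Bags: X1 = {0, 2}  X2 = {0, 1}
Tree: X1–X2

Vertex coverage: the bags together contain {0, 1, 2}, the full vertex set. Edge coverage: each edge of G has both endpoints in at least one bag. Running intersection: for every vertex, the bags containing it form a connected subtree. All three properties hold, so this is a valid tree decomposition of width max|bag| − 1 = 1, and hence tw(G) ≤ 1.

Yes; width 1.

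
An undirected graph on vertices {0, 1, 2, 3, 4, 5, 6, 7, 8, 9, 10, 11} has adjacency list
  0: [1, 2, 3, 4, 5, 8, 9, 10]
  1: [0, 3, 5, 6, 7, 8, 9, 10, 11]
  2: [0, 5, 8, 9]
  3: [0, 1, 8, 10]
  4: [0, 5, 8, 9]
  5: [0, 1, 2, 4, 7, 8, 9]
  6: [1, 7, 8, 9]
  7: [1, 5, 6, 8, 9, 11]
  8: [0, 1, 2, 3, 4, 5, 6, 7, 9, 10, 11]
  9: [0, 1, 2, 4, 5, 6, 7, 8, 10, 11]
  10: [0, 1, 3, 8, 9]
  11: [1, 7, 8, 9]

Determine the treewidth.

A width-4 tree decomposition is:
Bags: B1 = {0, 2, 5, 8, 9}  B2 = {0, 1, 5, 8, 9}  B3 = {1, 5, 7, 8, 9}  B4 = {0, 4, 5, 8, 9}  B5 = {1, 7, 8, 9, 11}  B6 = {1, 6, 7, 8, 9}  B7 = {0, 1, 8, 9, 10}  B8 = {0, 1, 3, 8, 10}
Tree: B1–B2, B2–B3, B2–B4, B3–B5, B3–B6, B2–B7, B7–B8
Each bag holds 5 vertices, so the decomposition has width 4, which upper-bounds the treewidth. Conversely, {0, 1, 8, 9, 10} is a clique of size 5, and the vertices of any clique must share a bag in every tree decomposition; so some bag has ≥ 5 vertices and tw(G) ≥ 4. Therefore the treewidth is 4.

4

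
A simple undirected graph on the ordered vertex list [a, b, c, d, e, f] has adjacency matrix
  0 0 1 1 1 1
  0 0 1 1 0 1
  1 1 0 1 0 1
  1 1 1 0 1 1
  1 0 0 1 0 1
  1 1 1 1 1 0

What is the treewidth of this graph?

3

A width-3 tree decomposition is:
Bags: B1 = {b, c, d, f}  B2 = {a, c, d, f}  B3 = {a, d, e, f}
Tree: B1–B2, B2–B3
Every bag has size at most 4, so the width is 4 − 1 = 3 and tw(G) ≤ 3. For the lower bound, the 4 vertices {a, d, e, f} are pairwise adjacent, and any tree decomposition puts a clique entirely inside one bag — forcing width ≥ 3. Hence tw(G) = 3 exactly.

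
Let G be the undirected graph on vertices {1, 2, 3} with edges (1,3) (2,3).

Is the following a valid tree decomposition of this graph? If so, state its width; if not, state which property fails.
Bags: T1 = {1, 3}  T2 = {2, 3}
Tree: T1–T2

Vertex coverage: the bags together contain {1, 2, 3}, the full vertex set. Edge coverage: each edge of G has both endpoints in at least one bag. Running intersection: for every vertex, the bags containing it form a connected subtree. All three properties hold, so this is a valid tree decomposition of width max|bag| − 1 = 1, and hence tw(G) ≤ 1.

Yes; width 1.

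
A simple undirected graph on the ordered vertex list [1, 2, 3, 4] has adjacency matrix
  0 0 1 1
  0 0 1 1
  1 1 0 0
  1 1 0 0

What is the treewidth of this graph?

2

A width-2 tree decomposition is:
Bags: B1 = {1, 2, 4}  B2 = {1, 2, 3}
Tree: B1–B2
The largest bag has 3 vertices, giving width 2; this decomposition certifies tw(G) ≤ 2. Since 2–4–1–3–2 is a cycle in G, G is not acyclic. Forests are exactly the graphs of treewidth ≤ 1, so tw(G) ≥ 2. Hence tw(G) = 2 exactly.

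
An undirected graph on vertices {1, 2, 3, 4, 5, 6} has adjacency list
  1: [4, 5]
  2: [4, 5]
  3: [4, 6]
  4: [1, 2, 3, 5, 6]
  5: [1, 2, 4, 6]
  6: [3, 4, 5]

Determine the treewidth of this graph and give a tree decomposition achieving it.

The largest bag has 3 vertices, giving width 2; this decomposition certifies tw(G) ≤ 2. For the lower bound, the 3 vertices {3, 4, 6} are pairwise adjacent, and any tree decomposition puts a clique entirely inside one bag — forcing width ≥ 2. Combining the bounds, tw(G) = 2.

Treewidth 2.
One such decomposition:
Bags: B1 = {4, 5, 6}  B2 = {3, 4, 6}  B3 = {1, 4, 5}  B4 = {2, 4, 5}
Tree: B1–B2, B1–B3, B1–B4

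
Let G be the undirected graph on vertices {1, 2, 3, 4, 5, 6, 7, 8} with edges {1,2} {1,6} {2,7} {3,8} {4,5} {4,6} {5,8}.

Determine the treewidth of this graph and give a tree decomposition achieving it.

Treewidth 1.
One optimal decomposition is:
Bags: B1 = {2, 7}  B2 = {1, 2}  B3 = {1, 6}  B4 = {4, 6}  B5 = {4, 5}  B6 = {5, 8}  B7 = {3, 8}
Tree: B1–B2, B2–B3, B3–B4, B4–B5, B5–B6, B6–B7

Each bag holds 2 vertices, so the decomposition has width 1, which upper-bounds the treewidth. Since G has at least one edge (e.g. 7–2), it is not an edgeless graph, so tw(G) ≥ 1. Hence tw(G) = 1 exactly.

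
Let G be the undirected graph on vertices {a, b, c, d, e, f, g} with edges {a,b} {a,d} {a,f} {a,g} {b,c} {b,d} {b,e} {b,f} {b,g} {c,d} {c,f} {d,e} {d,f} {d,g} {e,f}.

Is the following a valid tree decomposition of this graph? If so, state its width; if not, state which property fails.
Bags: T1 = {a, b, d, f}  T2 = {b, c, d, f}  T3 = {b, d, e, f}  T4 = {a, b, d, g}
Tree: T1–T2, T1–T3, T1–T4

Yes; width 3.

Checking the three conditions: (i) the bags cover all of {a, b, c, d, e, f, g}; (ii) for each edge, some bag contains both endpoints; (iii) the bags containing any fixed vertex form a subtree. All hold, so the decomposition is valid with width 4 − 1 = 3.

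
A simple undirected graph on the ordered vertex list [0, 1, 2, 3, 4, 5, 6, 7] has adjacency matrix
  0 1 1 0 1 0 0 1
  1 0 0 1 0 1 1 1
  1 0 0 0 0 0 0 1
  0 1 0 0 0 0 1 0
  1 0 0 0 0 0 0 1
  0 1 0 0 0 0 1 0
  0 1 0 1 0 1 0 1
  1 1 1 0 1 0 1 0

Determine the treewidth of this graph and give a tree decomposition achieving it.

Each bag holds 3 vertices, so the decomposition has width 2, which upper-bounds the treewidth. On the other hand G contains the 3-clique {0, 1, 7}. A clique must lie in a single bag of any decomposition, so no decomposition can have width below 2. Hence tw(G) = 2 exactly.

Treewidth 2.
One such decomposition:
Bags: B1 = {0, 1, 7}  B2 = {1, 6, 7}  B3 = {1, 3, 6}  B4 = {0, 2, 7}  B5 = {0, 4, 7}  B6 = {1, 5, 6}
Tree: B1–B2, B2–B3, B1–B4, B4–B5, B2–B6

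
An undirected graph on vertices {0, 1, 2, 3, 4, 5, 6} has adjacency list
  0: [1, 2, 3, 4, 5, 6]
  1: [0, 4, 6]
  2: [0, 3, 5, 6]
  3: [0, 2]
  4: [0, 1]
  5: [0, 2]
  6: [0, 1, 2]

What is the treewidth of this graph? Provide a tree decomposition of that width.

Every bag has size at most 3, so the width is 3 − 1 = 2 and tw(G) ≤ 2. For the lower bound, the 3 vertices {0, 1, 4} are pairwise adjacent, and any tree decomposition puts a clique entirely inside one bag — forcing width ≥ 2. Hence tw(G) = 2 exactly.

Treewidth 2.
One such decomposition:
Bags: B1 = {0, 2, 6}  B2 = {0, 1, 6}  B3 = {0, 1, 4}  B4 = {0, 2, 5}  B5 = {0, 2, 3}
Tree: B1–B2, B2–B3, B1–B4, B4–B5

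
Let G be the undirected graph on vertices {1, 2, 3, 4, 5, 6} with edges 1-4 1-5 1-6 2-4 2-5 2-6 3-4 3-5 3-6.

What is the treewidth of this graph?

A width-3 tree decomposition is:
Bags: B1 = {2, 4, 5, 6}  B2 = {1, 4, 5, 6}  B3 = {3, 4, 5, 6}
Tree: B1–B2, B2–B3
The largest bag has 4 vertices, giving width 3; this decomposition certifies tw(G) ≤ 3. For the lower bound: the 4 vertex sets {2,4}, {1,6}, {5}, {3} are disjoint, each induces a connected subgraph, and every pair is joined by at least one edge of G. Contracting each set to a single vertex therefore yields K_{4} as a minor, and since treewidth is minor-monotone, tw(G) ≥ tw(K_{4}) = 3. Combining the bounds, tw(G) = 3.

3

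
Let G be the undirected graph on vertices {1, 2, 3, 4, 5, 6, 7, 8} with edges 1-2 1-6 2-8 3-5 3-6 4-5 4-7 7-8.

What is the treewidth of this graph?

A width-2 tree decomposition is:
Bags: B1 = {1, 3, 6}  B2 = {1, 2, 3}  B3 = {2, 3, 8}  B4 = {3, 7, 8}  B5 = {3, 4, 7}  B6 = {3, 4, 5}
Tree: B1–B2, B2–B3, B3–B4, B4–B5, B5–B6
Each bag holds 3 vertices, so the decomposition has width 2, which upper-bounds the treewidth. For the lower bound, G contains the cycle 3–6–1–2–8–7–4–5–3, so G is not a forest; only forests have treewidth ≤ 1, hence tw(G) ≥ 2. The upper and lower bounds meet at 2, so that is the treewidth.

2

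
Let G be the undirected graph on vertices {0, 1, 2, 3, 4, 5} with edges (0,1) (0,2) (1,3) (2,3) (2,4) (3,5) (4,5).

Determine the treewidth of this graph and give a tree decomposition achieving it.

Treewidth 2.
Bags: B1 = {2, 4, 5}  B2 = {2, 3, 5}  B3 = {0, 2, 3}  B4 = {0, 1, 3}
Tree: B1–B2, B2–B3, B3–B4

Each bag holds 3 vertices, so the decomposition has width 2, which upper-bounds the treewidth. The edges 4–5–3–2–4 form a cycle, so G is not a tree and its treewidth is at least 2. The upper and lower bounds meet at 2, so that is the treewidth.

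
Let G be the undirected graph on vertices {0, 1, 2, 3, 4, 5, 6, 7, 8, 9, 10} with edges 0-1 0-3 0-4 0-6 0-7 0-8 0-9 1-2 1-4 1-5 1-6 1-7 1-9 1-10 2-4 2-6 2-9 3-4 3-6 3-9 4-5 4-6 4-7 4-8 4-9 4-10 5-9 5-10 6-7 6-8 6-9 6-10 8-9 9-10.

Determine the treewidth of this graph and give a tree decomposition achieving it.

Every bag has size at most 5, so the width is 5 − 1 = 4 and tw(G) ≤ 4. For the lower bound, the 5 vertices {1, 4, 5, 9, 10} are pairwise adjacent, and any tree decomposition puts a clique entirely inside one bag — forcing width ≥ 4. Combining the bounds, tw(G) = 4.

Treewidth 4.
One such decomposition:
Bags: B1 = {1, 4, 5, 9, 10}  B2 = {1, 4, 6, 9, 10}  B3 = {1, 2, 4, 6, 9}  B4 = {0, 1, 4, 6, 9}  B5 = {0, 3, 4, 6, 9}  B6 = {0, 1, 4, 6, 7}  B7 = {0, 4, 6, 8, 9}
Tree: B1–B2, B2–B3, B3–B4, B4–B5, B4–B6, B5–B7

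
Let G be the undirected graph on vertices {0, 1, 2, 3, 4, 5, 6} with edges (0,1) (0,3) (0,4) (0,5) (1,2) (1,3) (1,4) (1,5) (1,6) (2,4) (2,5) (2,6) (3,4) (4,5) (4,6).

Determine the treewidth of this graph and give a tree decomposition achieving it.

Every bag has size at most 4, so the width is 4 − 1 = 3 and tw(G) ≤ 3. Conversely, {0, 1, 3, 4} is a clique of size 4, and the vertices of any clique must share a bag in every tree decomposition; so some bag has ≥ 4 vertices and tw(G) ≥ 3. Combining the bounds, tw(G) = 3.

Treewidth 3.
One such decomposition:
Bags: B1 = {1, 2, 4, 5}  B2 = {0, 1, 4, 5}  B3 = {0, 1, 3, 4}  B4 = {1, 2, 4, 6}
Tree: B1–B2, B2–B3, B1–B4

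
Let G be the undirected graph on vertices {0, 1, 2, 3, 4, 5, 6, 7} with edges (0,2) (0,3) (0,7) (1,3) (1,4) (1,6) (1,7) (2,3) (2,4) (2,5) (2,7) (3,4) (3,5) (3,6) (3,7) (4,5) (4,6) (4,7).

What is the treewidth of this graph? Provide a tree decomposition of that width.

Every bag has size at most 4, so the width is 4 − 1 = 3 and tw(G) ≤ 3. Conversely, {0, 2, 3, 7} is a clique of size 4, and the vertices of any clique must share a bag in every tree decomposition; so some bag has ≥ 4 vertices and tw(G) ≥ 3. Therefore the treewidth is 3.

Treewidth 3.
One optimal decomposition is:
Bags: B1 = {1, 3, 4, 7}  B2 = {2, 3, 4, 7}  B3 = {0, 2, 3, 7}  B4 = {1, 3, 4, 6}  B5 = {2, 3, 4, 5}
Tree: B1–B2, B2–B3, B1–B4, B2–B5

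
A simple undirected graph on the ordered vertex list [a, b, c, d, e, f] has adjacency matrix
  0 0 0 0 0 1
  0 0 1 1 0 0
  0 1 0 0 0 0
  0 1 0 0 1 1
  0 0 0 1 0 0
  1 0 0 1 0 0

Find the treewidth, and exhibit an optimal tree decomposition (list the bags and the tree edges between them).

Treewidth 1.
One such decomposition:
Bags: B1 = {d, e}  B2 = {b, d}  B3 = {b, c}  B4 = {d, f}  B5 = {a, f}
Tree: B1–B2, B2–B3, B2–B4, B4–B5

The largest bag has 2 vertices, giving width 1; this decomposition certifies tw(G) ≤ 1. Since G has at least one edge (e.g. e–d), it is not an edgeless graph, so tw(G) ≥ 1. Hence tw(G) = 1 exactly.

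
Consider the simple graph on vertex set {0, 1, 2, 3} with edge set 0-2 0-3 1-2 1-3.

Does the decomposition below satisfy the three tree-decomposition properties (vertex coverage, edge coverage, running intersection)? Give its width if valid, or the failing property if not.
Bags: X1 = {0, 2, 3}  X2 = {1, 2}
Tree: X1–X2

A tree decomposition must satisfy three properties: every vertex lies in some bag; for every edge, both endpoints lie together in some bag; and for every vertex, the bags containing it form a connected subtree. Here edge (3,1) lies in no bag, so the decomposition is invalid.

No — edge (3,1) lies in no bag.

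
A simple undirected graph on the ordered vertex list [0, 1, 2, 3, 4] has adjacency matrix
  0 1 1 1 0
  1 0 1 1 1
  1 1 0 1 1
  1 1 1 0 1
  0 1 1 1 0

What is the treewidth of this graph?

A width-3 tree decomposition is:
Bags: B1 = {0, 1, 2, 3}  B2 = {1, 2, 3, 4}
Tree: B1–B2
Every bag has size at most 4, so the width is 4 − 1 = 3 and tw(G) ≤ 3. For the lower bound, the 4 vertices {0, 1, 2, 3} are pairwise adjacent, and any tree decomposition puts a clique entirely inside one bag — forcing width ≥ 3. Therefore the treewidth is 3.

3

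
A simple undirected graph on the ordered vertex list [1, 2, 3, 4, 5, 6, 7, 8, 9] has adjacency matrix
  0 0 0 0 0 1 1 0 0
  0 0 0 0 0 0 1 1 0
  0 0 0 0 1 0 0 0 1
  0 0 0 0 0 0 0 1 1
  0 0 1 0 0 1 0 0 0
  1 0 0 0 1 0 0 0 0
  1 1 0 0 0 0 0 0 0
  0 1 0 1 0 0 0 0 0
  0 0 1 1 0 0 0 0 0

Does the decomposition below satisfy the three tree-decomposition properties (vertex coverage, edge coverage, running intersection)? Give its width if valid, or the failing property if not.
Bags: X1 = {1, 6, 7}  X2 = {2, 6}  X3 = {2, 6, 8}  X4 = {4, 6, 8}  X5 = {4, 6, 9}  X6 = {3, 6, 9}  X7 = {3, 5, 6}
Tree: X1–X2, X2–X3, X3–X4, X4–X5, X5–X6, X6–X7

A tree decomposition must satisfy three properties: every vertex lies in some bag; for every edge, both endpoints lie together in some bag; and for every vertex, the bags containing it form a connected subtree. Here edge (7,2) lies in no bag, so the decomposition is invalid.

No — edge (7,2) lies in no bag.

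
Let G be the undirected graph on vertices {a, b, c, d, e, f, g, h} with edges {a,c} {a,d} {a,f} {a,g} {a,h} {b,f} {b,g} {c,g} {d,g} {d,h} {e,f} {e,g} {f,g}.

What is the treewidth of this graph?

2

A width-2 tree decomposition is:
Bags: B1 = {a, f, g}  B2 = {a, d, g}  B3 = {e, f, g}  B4 = {a, d, h}  B5 = {a, c, g}  B6 = {b, f, g}
Tree: B1–B2, B1–B3, B2–B4, B1–B5, B1–B6
The largest bag has 3 vertices, giving width 2; this decomposition certifies tw(G) ≤ 2. For the lower bound, the 3 vertices {a, d, g} are pairwise adjacent, and any tree decomposition puts a clique entirely inside one bag — forcing width ≥ 2. Combining the bounds, tw(G) = 2.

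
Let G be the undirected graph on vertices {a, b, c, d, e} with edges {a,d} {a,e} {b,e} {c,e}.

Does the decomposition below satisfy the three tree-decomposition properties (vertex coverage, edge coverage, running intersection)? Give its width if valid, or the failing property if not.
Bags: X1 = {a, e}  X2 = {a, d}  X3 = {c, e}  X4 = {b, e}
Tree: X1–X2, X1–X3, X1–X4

Yes; width 1.

Checking the three conditions: (i) the bags cover all of {a, b, c, d, e}; (ii) for each edge, some bag contains both endpoints; (iii) the bags containing any fixed vertex form a subtree. All hold, so the decomposition is valid with width 2 − 1 = 1.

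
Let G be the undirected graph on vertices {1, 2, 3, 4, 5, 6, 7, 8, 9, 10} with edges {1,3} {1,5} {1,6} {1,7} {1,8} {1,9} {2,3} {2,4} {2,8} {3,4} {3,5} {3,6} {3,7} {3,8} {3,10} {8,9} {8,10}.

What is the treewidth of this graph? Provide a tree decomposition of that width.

Treewidth 2.
One such decomposition:
Bags: B1 = {2, 3, 4}  B2 = {2, 3, 8}  B3 = {1, 3, 8}  B4 = {3, 8, 10}  B5 = {1, 3, 7}  B6 = {1, 3, 6}  B7 = {1, 8, 9}  B8 = {1, 3, 5}
Tree: B1–B2, B2–B3, B3–B4, B3–B5, B3–B6, B3–B7, B3–B8

Each bag holds 3 vertices, so the decomposition has width 2, which upper-bounds the treewidth. Conversely, {1, 8, 9} is a clique of size 3, and the vertices of any clique must share a bag in every tree decomposition; so some bag has ≥ 3 vertices and tw(G) ≥ 2. The upper and lower bounds meet at 2, so that is the treewidth.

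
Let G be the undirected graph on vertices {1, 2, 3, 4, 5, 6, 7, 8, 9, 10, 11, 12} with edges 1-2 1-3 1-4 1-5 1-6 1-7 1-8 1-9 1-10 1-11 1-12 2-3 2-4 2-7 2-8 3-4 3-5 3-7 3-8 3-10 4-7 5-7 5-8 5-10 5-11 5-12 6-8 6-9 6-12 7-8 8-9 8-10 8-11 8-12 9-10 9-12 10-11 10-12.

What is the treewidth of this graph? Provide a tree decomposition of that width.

Each bag holds 5 vertices, so the decomposition has width 4, which upper-bounds the treewidth. For the lower bound, the 5 vertices {1, 8, 9, 10, 12} are pairwise adjacent, and any tree decomposition puts a clique entirely inside one bag — forcing width ≥ 4. Therefore the treewidth is 4.

Treewidth 4.
One optimal decomposition is:
Bags: B1 = {1, 3, 5, 7, 8}  B2 = {1, 3, 5, 8, 10}  B3 = {1, 5, 8, 10, 12}  B4 = {1, 2, 3, 7, 8}  B5 = {1, 8, 9, 10, 12}  B6 = {1, 2, 3, 4, 7}  B7 = {1, 5, 8, 10, 11}  B8 = {1, 6, 8, 9, 12}
Tree: B1–B2, B2–B3, B1–B4, B3–B5, B4–B6, B2–B7, B5–B8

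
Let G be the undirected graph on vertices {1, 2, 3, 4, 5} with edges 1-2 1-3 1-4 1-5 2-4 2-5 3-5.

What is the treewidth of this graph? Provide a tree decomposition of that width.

The largest bag has 3 vertices, giving width 2; this decomposition certifies tw(G) ≤ 2. For the lower bound, the 3 vertices {1, 2, 4} are pairwise adjacent, and any tree decomposition puts a clique entirely inside one bag — forcing width ≥ 2. Therefore the treewidth is 2.

Treewidth 2.
One optimal decomposition is:
Bags: B1 = {1, 2, 5}  B2 = {1, 2, 4}  B3 = {1, 3, 5}
Tree: B1–B2, B1–B3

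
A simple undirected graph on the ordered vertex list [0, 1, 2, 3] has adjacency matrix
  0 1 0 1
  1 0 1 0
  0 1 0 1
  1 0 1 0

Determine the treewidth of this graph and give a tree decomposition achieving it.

Each bag holds 3 vertices, so the decomposition has width 2, which upper-bounds the treewidth. Since 2–3–0–1–2 is a cycle in G, G is not acyclic. Forests are exactly the graphs of treewidth ≤ 1, so tw(G) ≥ 2. Therefore the treewidth is 2.

Treewidth 2.
Bags: B1 = {0, 2, 3}  B2 = {0, 1, 2}
Tree: B1–B2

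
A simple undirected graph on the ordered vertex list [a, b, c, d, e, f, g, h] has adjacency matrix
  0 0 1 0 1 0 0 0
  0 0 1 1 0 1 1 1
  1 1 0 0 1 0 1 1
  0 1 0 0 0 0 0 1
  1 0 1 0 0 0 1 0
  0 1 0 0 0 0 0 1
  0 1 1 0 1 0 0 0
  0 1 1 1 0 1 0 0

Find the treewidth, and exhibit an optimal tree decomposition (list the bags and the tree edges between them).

Every bag has size at most 3, so the width is 3 − 1 = 2 and tw(G) ≤ 2. On the other hand G contains the 3-clique {c, e, g}. A clique must lie in a single bag of any decomposition, so no decomposition can have width below 2. Combining the bounds, tw(G) = 2.

Treewidth 2.
One such decomposition:
Bags: B1 = {b, c, g}  B2 = {b, c, h}  B3 = {b, d, h}  B4 = {b, f, h}  B5 = {c, e, g}  B6 = {a, c, e}
Tree: B1–B2, B2–B3, B3–B4, B1–B5, B5–B6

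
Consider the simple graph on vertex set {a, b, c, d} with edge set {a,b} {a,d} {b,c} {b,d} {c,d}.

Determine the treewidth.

A width-2 tree decomposition is:
Bags: B1 = {a, b, d}  B2 = {b, c, d}
Tree: B1–B2
Every bag has size at most 3, so the width is 3 − 1 = 2 and tw(G) ≤ 2. On the other hand G contains the 3-clique {b, c, d}. A clique must lie in a single bag of any decomposition, so no decomposition can have width below 2. Therefore the treewidth is 2.

2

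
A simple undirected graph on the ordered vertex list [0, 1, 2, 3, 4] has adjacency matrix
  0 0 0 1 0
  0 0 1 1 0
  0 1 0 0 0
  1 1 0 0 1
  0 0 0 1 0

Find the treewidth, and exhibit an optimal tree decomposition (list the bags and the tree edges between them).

The largest bag has 2 vertices, giving width 1; this decomposition certifies tw(G) ≤ 1. Since G has at least one edge (e.g. 4–3), it is not an edgeless graph, so tw(G) ≥ 1. Hence tw(G) = 1 exactly.

Treewidth 1.
Bags: B1 = {3, 4}  B2 = {0, 3}  B3 = {1, 3}  B4 = {1, 2}
Tree: B1–B2, B1–B3, B3–B4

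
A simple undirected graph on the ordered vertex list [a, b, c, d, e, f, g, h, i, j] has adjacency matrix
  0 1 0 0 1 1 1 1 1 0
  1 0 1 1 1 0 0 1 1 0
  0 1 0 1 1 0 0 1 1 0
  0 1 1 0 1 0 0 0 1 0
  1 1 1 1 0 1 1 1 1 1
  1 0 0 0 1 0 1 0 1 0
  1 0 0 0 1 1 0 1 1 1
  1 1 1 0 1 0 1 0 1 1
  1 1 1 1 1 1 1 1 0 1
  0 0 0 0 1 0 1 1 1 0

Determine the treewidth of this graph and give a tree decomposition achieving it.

Each bag holds 5 vertices, so the decomposition has width 4, which upper-bounds the treewidth. Conversely, {b, c, d, e, i} is a clique of size 5, and the vertices of any clique must share a bag in every tree decomposition; so some bag has ≥ 5 vertices and tw(G) ≥ 4. Therefore the treewidth is 4.

Treewidth 4.
One optimal decomposition is:
Bags: B1 = {a, e, g, h, i}  B2 = {e, g, h, i, j}  B3 = {a, b, e, h, i}  B4 = {b, c, e, h, i}  B5 = {a, e, f, g, i}  B6 = {b, c, d, e, i}
Tree: B1–B2, B1–B3, B3–B4, B1–B5, B4–B6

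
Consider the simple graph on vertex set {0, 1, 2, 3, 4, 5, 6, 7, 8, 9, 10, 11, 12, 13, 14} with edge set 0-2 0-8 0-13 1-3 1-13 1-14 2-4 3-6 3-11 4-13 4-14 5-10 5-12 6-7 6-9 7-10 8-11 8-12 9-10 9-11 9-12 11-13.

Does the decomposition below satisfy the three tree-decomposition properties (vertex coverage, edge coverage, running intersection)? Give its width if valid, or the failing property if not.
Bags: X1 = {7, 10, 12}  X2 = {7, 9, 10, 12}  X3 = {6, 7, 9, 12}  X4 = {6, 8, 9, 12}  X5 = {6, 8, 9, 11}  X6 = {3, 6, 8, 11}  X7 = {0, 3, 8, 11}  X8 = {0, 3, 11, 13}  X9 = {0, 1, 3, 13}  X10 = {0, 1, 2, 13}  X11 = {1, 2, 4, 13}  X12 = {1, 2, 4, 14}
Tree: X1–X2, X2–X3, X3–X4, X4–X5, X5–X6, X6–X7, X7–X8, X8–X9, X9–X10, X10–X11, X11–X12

A tree decomposition must satisfy three properties: every vertex lies in some bag; for every edge, both endpoints lie together in some bag; and for every vertex, the bags containing it form a connected subtree. Here vertex 5 appears in no bag, so the decomposition is invalid.

No — vertex 5 appears in no bag.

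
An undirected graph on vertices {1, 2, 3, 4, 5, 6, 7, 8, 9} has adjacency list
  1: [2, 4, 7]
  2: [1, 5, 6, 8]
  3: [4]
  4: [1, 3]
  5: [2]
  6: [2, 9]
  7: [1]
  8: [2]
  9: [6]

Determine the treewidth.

A width-1 tree decomposition is:
Bags: B1 = {2, 6}  B2 = {2, 8}  B3 = {6, 9}  B4 = {1, 2}  B5 = {1, 4}  B6 = {1, 7}  B7 = {2, 5}  B8 = {3, 4}
Tree: B1–B2, B1–B3, B2–B4, B4–B5, B5–B6, B2–B7, B5–B8
Each bag holds 2 vertices, so the decomposition has width 1, which upper-bounds the treewidth. Since G has at least one edge (e.g. 6–2), it is not an edgeless graph, so tw(G) ≥ 1. The upper and lower bounds meet at 1, so that is the treewidth.

1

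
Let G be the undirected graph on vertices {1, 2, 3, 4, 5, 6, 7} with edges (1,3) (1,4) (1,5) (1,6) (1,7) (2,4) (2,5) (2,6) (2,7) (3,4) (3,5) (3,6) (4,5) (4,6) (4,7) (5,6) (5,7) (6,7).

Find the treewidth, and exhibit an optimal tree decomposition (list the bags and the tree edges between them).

Treewidth 4.
One optimal decomposition is:
Bags: B1 = {1, 3, 4, 5, 6}  B2 = {1, 4, 5, 6, 7}  B3 = {2, 4, 5, 6, 7}
Tree: B1–B2, B2–B3

Each bag holds 5 vertices, so the decomposition has width 4, which upper-bounds the treewidth. Conversely, {1, 3, 4, 5, 6} is a clique of size 5, and the vertices of any clique must share a bag in every tree decomposition; so some bag has ≥ 5 vertices and tw(G) ≥ 4. Combining the bounds, tw(G) = 4.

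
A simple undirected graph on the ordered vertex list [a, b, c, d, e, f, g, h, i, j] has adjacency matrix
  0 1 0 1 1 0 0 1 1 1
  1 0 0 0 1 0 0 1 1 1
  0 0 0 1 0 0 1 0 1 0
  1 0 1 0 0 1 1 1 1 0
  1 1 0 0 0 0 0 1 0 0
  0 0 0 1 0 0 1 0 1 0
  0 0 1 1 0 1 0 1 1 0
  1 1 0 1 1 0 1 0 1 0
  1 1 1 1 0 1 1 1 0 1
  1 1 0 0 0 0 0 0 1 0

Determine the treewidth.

3

A width-3 tree decomposition is:
Bags: B1 = {d, f, g, i}  B2 = {d, g, h, i}  B3 = {a, d, h, i}  B4 = {a, b, h, i}  B5 = {a, b, e, h}  B6 = {a, b, i, j}  B7 = {c, d, g, i}
Tree: B1–B2, B2–B3, B3–B4, B4–B5, B4–B6, B2–B7
Each bag holds 4 vertices, so the decomposition has width 3, which upper-bounds the treewidth. Conversely, {a, b, e, h} is a clique of size 4, and the vertices of any clique must share a bag in every tree decomposition; so some bag has ≥ 4 vertices and tw(G) ≥ 3. The upper and lower bounds meet at 3, so that is the treewidth.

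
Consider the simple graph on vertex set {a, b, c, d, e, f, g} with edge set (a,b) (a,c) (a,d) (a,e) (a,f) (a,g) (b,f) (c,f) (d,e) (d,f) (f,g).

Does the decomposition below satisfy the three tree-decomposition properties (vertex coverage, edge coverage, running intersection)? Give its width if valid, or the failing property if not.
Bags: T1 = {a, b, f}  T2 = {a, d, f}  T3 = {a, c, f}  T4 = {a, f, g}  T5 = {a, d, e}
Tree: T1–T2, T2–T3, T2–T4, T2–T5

Vertex coverage: the bags together contain {a, b, c, d, e, f, g}, the full vertex set. Edge coverage: each edge of G has both endpoints in at least one bag. Running intersection: for every vertex, the bags containing it form a connected subtree. All three properties hold, so this is a valid tree decomposition of width max|bag| − 1 = 2, and hence tw(G) ≤ 2.

Yes; width 2.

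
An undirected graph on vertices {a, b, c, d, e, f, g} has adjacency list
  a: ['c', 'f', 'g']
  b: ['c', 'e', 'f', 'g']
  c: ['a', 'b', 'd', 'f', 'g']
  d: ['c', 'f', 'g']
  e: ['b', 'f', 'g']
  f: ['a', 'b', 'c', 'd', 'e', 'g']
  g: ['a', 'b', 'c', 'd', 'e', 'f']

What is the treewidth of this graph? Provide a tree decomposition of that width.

Each bag holds 4 vertices, so the decomposition has width 3, which upper-bounds the treewidth. Conversely, {b, e, f, g} is a clique of size 4, and the vertices of any clique must share a bag in every tree decomposition; so some bag has ≥ 4 vertices and tw(G) ≥ 3. Hence tw(G) = 3 exactly.

Treewidth 3.
One optimal decomposition is:
Bags: B1 = {b, c, f, g}  B2 = {c, d, f, g}  B3 = {a, c, f, g}  B4 = {b, e, f, g}
Tree: B1–B2, B1–B3, B1–B4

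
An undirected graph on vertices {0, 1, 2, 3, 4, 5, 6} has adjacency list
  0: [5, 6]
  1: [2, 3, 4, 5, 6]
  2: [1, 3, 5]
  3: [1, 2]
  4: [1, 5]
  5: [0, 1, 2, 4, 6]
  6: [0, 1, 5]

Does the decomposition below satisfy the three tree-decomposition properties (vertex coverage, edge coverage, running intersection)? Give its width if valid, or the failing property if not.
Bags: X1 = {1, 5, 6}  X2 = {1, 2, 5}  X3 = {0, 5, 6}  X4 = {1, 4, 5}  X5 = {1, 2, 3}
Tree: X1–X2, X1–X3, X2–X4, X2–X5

Yes; width 2.

Every vertex of G appears in some bag (union = {0, 1, 2, 3, 4, 5, 6}); every edge is covered by a bag; and for each vertex v the set of bags containing v is connected in the bag tree. The decomposition is therefore valid. The largest bag has 3 vertices, so the width is 2.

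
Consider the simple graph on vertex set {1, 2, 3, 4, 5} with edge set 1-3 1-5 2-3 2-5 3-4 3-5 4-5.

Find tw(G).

A width-2 tree decomposition is:
Bags: B1 = {3, 4, 5}  B2 = {1, 3, 5}  B3 = {2, 3, 5}
Tree: B1–B2, B1–B3
Each bag holds 3 vertices, so the decomposition has width 2, which upper-bounds the treewidth. Conversely, {1, 3, 5} is a clique of size 3, and the vertices of any clique must share a bag in every tree decomposition; so some bag has ≥ 3 vertices and tw(G) ≥ 2. Therefore the treewidth is 2.

2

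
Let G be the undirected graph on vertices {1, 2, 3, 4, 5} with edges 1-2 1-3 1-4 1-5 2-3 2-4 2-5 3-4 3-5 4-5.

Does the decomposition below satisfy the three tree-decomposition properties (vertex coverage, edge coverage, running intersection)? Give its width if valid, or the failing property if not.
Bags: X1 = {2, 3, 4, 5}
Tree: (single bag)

No — vertex 1 appears in no bag.

A tree decomposition must satisfy three properties: every vertex lies in some bag; for every edge, both endpoints lie together in some bag; and for every vertex, the bags containing it form a connected subtree. Here vertex 1 appears in no bag, so the decomposition is invalid.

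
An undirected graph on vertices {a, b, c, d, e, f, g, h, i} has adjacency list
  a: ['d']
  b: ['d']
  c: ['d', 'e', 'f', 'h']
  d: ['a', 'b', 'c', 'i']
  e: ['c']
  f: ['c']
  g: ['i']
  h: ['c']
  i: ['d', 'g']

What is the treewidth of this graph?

1

A width-1 tree decomposition is:
Bags: B1 = {c, d}  B2 = {d, i}  B3 = {a, d}  B4 = {b, d}  B5 = {g, i}  B6 = {c, f}  B7 = {c, e}  B8 = {c, h}
Tree: B1–B2, B2–B3, B3–B4, B2–B5, B1–B6, B6–B7, B1–B8
The largest bag has 2 vertices, giving width 1; this decomposition certifies tw(G) ≤ 1. Since G has at least one edge (e.g. d–c), it is not an edgeless graph, so tw(G) ≥ 1. Hence tw(G) = 1 exactly.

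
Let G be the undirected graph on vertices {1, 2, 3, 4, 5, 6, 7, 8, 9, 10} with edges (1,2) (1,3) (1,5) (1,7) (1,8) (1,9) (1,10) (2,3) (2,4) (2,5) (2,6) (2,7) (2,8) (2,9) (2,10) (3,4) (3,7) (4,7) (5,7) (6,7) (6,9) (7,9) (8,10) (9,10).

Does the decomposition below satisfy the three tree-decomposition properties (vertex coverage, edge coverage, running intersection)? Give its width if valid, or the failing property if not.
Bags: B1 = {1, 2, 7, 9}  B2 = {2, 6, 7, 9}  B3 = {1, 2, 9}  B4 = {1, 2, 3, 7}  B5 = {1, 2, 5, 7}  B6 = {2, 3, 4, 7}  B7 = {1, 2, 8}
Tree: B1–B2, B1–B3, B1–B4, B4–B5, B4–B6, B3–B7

A tree decomposition must satisfy three properties: every vertex lies in some bag; for every edge, both endpoints lie together in some bag; and for every vertex, the bags containing it form a connected subtree. Here vertex 10 appears in no bag, so the decomposition is invalid.

No — vertex 10 appears in no bag.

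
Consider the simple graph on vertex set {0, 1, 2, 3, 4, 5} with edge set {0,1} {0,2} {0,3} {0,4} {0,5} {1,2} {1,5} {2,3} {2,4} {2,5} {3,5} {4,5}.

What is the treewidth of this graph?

3

A width-3 tree decomposition is:
Bags: B1 = {0, 2, 3, 5}  B2 = {0, 2, 4, 5}  B3 = {0, 1, 2, 5}
Tree: B1–B2, B2–B3
Every bag has size at most 4, so the width is 4 − 1 = 3 and tw(G) ≤ 3. Conversely, {0, 1, 2, 5} is a clique of size 4, and the vertices of any clique must share a bag in every tree decomposition; so some bag has ≥ 4 vertices and tw(G) ≥ 3. The upper and lower bounds meet at 3, so that is the treewidth.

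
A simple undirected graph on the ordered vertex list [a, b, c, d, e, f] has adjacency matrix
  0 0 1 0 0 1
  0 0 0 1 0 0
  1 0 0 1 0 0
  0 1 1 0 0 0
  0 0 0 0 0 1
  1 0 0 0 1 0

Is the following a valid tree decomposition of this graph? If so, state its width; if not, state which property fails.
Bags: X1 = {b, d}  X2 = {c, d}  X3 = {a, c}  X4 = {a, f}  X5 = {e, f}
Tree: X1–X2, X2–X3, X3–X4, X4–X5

Yes; width 1.

Every vertex of G appears in some bag (union = {a, b, c, d, e, f}); every edge is covered by a bag; and for each vertex v the set of bags containing v is connected in the bag tree. The decomposition is therefore valid. The largest bag has 2 vertices, so the width is 1.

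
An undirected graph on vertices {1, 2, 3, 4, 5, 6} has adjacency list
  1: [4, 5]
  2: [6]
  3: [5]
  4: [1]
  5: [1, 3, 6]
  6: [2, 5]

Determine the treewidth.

1

A width-1 tree decomposition is:
Bags: B1 = {3, 5}  B2 = {5, 6}  B3 = {1, 5}  B4 = {1, 4}  B5 = {2, 6}
Tree: B1–B2, B1–B3, B3–B4, B2–B5
Every bag has size at most 2, so the width is 2 − 1 = 1 and tw(G) ≤ 1. G has an edge, so its treewidth is at least 1. The upper and lower bounds meet at 1, so that is the treewidth.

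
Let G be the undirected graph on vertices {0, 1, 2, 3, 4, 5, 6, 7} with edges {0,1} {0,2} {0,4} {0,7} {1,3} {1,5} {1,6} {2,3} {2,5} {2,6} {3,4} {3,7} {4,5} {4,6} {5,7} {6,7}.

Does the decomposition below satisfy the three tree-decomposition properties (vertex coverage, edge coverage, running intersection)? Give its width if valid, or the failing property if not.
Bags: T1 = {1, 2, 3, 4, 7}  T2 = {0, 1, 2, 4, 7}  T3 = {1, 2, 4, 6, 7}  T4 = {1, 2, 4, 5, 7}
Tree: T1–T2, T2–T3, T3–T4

Yes; width 4.

Checking the three conditions: (i) the bags cover all of {0, 1, 2, 3, 4, 5, 6, 7}; (ii) for each edge, some bag contains both endpoints; (iii) the bags containing any fixed vertex form a subtree. All hold, so the decomposition is valid with width 5 − 1 = 4.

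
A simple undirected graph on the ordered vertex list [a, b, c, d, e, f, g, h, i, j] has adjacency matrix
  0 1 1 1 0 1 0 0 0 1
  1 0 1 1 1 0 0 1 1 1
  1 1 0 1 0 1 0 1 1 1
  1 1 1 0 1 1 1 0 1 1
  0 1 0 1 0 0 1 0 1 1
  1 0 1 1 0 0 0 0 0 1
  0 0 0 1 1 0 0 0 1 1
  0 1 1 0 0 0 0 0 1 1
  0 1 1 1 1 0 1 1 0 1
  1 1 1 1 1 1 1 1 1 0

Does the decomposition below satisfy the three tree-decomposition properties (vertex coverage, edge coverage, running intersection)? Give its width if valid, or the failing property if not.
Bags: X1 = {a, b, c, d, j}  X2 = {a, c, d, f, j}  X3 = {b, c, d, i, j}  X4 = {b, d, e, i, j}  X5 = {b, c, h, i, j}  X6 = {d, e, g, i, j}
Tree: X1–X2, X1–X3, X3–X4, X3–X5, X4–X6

Yes; width 4.

Every vertex of G appears in some bag (union = {a, b, c, d, e, f, g, h, i, j}); every edge is covered by a bag; and for each vertex v the set of bags containing v is connected in the bag tree. The decomposition is therefore valid. The largest bag has 5 vertices, so the width is 4.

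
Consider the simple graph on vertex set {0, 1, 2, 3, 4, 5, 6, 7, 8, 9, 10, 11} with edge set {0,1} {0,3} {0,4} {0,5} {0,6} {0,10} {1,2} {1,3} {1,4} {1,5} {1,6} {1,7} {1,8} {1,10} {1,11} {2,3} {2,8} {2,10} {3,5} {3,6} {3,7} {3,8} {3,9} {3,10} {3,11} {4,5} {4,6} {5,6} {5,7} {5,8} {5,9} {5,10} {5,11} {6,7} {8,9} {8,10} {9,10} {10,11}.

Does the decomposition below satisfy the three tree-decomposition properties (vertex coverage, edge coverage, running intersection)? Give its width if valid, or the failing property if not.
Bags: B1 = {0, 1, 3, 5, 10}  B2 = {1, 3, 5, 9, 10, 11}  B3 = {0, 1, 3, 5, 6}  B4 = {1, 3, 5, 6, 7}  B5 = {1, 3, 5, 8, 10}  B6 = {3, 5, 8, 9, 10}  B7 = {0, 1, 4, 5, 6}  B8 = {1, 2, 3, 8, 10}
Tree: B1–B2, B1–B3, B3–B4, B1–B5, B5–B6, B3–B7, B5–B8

No — bags containing vertex 9 are not connected in the tree.

A tree decomposition must satisfy three properties: every vertex lies in some bag; for every edge, both endpoints lie together in some bag; and for every vertex, the bags containing it form a connected subtree. Here bags containing vertex 9 are not connected in the tree, so the decomposition is invalid.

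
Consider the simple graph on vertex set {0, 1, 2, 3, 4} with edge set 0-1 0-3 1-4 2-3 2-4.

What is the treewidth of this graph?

A width-2 tree decomposition is:
Bags: B1 = {0, 2, 3}  B2 = {0, 2, 4}  B3 = {0, 1, 4}
Tree: B1–B2, B2–B3
Each bag holds 3 vertices, so the decomposition has width 2, which upper-bounds the treewidth. The edges 0–3–2–4–1–0 form a cycle, so G is not a tree and its treewidth is at least 2. Hence tw(G) = 2 exactly.

2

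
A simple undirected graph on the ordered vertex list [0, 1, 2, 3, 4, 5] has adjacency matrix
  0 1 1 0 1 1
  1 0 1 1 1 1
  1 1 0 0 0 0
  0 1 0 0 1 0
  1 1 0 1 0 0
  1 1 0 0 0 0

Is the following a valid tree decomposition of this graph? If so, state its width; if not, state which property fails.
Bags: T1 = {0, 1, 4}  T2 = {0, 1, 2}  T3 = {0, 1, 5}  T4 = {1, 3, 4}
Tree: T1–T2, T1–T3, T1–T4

Yes; width 2.

Checking the three conditions: (i) the bags cover all of {0, 1, 2, 3, 4, 5}; (ii) for each edge, some bag contains both endpoints; (iii) the bags containing any fixed vertex form a subtree. All hold, so the decomposition is valid with width 3 − 1 = 2.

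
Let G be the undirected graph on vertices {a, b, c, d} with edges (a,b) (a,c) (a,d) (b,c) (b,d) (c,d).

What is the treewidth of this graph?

A width-3 tree decomposition is:
Bags: B1 = {a, b, c, d}
Tree: (single bag)
A single bag containing all 4 vertices is trivially a valid decomposition of width 3. For the lower bound, the 4 vertices {a, b, c, d} are pairwise adjacent, and any tree decomposition puts a clique entirely inside one bag — forcing width ≥ 3. Therefore the treewidth is 3.

3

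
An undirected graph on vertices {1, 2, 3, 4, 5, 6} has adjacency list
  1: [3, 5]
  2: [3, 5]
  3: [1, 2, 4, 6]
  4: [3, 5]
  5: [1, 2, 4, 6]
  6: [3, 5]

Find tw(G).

A width-2 tree decomposition is:
Bags: B1 = {2, 3, 5}  B2 = {1, 3, 5}  B3 = {3, 4, 5}  B4 = {3, 5, 6}
Tree: B1–B2, B2–B3, B3–B4
Each bag holds 3 vertices, so the decomposition has width 2, which upper-bounds the treewidth. For the lower bound, G contains the cycle 2–5–1–3–2, so G is not a forest; only forests have treewidth ≤ 1, hence tw(G) ≥ 2. Combining the bounds, tw(G) = 2.

2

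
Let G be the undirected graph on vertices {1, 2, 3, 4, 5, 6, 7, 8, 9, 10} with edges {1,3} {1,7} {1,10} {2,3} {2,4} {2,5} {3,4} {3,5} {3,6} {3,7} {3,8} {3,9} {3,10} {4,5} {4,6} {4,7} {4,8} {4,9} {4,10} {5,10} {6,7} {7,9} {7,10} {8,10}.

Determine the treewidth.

A width-3 tree decomposition is:
Bags: B1 = {3, 4, 7, 10}  B2 = {1, 3, 7, 10}  B3 = {3, 4, 7, 9}  B4 = {3, 4, 5, 10}  B5 = {3, 4, 6, 7}  B6 = {2, 3, 4, 5}  B7 = {3, 4, 8, 10}
Tree: B1–B2, B1–B3, B1–B4, B1–B5, B4–B6, B1–B7
The largest bag has 4 vertices, giving width 3; this decomposition certifies tw(G) ≤ 3. On the other hand G contains the 4-clique {1, 3, 7, 10}. A clique must lie in a single bag of any decomposition, so no decomposition can have width below 3. Hence tw(G) = 3 exactly.

3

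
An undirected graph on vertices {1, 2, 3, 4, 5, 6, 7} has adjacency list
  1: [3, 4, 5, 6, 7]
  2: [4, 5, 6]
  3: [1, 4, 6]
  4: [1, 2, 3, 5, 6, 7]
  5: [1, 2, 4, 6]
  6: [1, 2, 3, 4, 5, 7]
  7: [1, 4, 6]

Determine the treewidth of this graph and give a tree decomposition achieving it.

Treewidth 3.
One optimal decomposition is:
Bags: B1 = {1, 3, 4, 6}  B2 = {1, 4, 6, 7}  B3 = {1, 4, 5, 6}  B4 = {2, 4, 5, 6}
Tree: B1–B2, B2–B3, B3–B4

Each bag holds 4 vertices, so the decomposition has width 3, which upper-bounds the treewidth. For the lower bound, the 4 vertices {1, 3, 4, 6} are pairwise adjacent, and any tree decomposition puts a clique entirely inside one bag — forcing width ≥ 3. Combining the bounds, tw(G) = 3.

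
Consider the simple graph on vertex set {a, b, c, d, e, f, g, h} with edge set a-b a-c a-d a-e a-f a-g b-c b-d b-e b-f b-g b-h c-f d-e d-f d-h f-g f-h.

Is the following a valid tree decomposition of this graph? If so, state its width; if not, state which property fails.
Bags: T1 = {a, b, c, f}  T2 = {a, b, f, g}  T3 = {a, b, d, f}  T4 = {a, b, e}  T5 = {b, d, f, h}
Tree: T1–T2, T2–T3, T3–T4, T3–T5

A tree decomposition must satisfy three properties: every vertex lies in some bag; for every edge, both endpoints lie together in some bag; and for every vertex, the bags containing it form a connected subtree. Here edge (d,e) lies in no bag, so the decomposition is invalid.

No — edge (d,e) lies in no bag.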